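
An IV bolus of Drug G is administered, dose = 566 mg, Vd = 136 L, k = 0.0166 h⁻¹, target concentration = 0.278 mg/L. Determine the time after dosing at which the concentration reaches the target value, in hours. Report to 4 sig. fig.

C₀ = Dose / Vd = 566.0 / 136 = 4.162 mg/L
t = ln(C₀ / C) / k = ln(4.162 / 0.278) / 0.01660
  = ln(14.97) / 0.01660 = 2.706 / 0.01660 = 163.0 h

163.0 h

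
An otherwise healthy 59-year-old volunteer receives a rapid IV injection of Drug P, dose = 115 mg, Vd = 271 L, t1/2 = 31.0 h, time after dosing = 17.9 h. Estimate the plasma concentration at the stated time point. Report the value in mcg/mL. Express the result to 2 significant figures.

0.28 mcg/mL

C₀ = Dose / Vd = 115.0 / 271 = 0.4244 mg/L
k = ln2 / t½ = 0.693147 / 31.0 = 0.02236 h⁻¹
C = C₀ · e^(−k·t) = 0.4244 × e^(−0.02236 × 17.9)
  = 0.4244 × 0.6702 = 0.2844 mg/L
(0.2844 mg/L = 0.2844 mcg/mL)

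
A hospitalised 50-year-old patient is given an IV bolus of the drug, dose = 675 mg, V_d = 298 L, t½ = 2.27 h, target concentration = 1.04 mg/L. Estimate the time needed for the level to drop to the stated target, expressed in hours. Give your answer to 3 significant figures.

C₀ = Dose / Vd = 675.0 / 298 = 2.265 mg/L
k = ln2 / t½ = 0.693147 / 2.27 = 0.3054 h⁻¹
t = ln(C₀ / C) / k = ln(2.265 / 1.04) / 0.3054
  = ln(2.178) / 0.3054 = 0.7784 / 0.3054 = 2.549 h

2.55 h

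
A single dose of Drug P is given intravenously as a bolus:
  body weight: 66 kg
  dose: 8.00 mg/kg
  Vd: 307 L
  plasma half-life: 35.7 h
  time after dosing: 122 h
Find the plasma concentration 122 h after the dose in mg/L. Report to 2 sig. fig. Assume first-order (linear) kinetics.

0.16 mg/L

Total dose = 8.00 × 66 = 528.0 mg
C₀ = Dose / Vd = 528.0 / 307 = 1.720 mg/L
k = ln2 / t½ = 0.693147 / 35.7 = 0.01942 h⁻¹
C = C₀ · e^(−k·t) = 1.720 × e^(−0.01942 × 122)
  = 1.720 × 0.09355 = 0.1609 mg/L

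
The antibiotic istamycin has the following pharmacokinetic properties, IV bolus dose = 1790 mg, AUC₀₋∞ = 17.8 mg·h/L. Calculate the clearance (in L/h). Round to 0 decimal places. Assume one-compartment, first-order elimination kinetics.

CL = Dose / AUC = 1790 / 17.8 = 100.6 L/h

101 L/h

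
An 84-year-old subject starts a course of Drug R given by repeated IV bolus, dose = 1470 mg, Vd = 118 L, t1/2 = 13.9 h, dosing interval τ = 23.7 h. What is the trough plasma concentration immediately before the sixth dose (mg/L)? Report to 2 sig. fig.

C₀ per dose = Dose / Vd = 1470 / 118 = 12.46 mg/L
k = ln2 / t½ = 0.693147 / 13.9 = 0.04987 h⁻¹
Fraction remaining after one interval: r = e^(−kτ) = e^(−0.04987 × 23.7) = 0.3067
Before dose 6, 5 doses have been given (aged 1τ, 2τ, 3τ, 4τ, 5τ).
C_trough = C₀ × (r + r² + … + r^5) = C₀ × r(1−r^5)/(1−r)
        = 12.46 × 0.3067 × (1 − 0.002714) / (1 − 0.3067) = 5.497 mg/L

5.5 mg/L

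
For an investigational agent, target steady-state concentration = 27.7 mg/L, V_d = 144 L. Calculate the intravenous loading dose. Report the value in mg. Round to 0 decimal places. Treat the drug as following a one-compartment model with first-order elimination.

LD = Css × Vd = 27.7 × 144 = 3989 mg

3989 mg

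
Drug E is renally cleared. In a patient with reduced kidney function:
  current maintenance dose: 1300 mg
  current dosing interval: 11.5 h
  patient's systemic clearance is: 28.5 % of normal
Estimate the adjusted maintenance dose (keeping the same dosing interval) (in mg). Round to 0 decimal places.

To keep the same average steady-state level, dosing rate must scale with clearance.
CL ratio = 28.5 / 100 = 0.2850
New dose (same interval) = 1300 × 0.2850 = 370.5 mg

371 mg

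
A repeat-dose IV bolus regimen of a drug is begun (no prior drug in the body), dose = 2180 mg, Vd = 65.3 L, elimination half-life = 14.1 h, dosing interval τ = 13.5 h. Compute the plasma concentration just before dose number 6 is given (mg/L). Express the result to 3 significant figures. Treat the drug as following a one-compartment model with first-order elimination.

C₀ per dose = Dose / Vd = 2180 / 65.3 = 33.38 mg/L
k = ln2 / t½ = 0.693147 / 14.1 = 0.04916 h⁻¹
Fraction remaining after one interval: r = e^(−kτ) = e^(−0.04916 × 13.5) = 0.5150
Before dose 6, 5 doses have been given (aged 1τ, 2τ, 3τ, 4τ, 5τ).
C_trough = C₀ × (r + r² + … + r^5) = C₀ × r(1−r^5)/(1−r)
        = 33.38 × 0.5150 × (1 − 0.03623) / (1 − 0.5150) = 34.16 mg/L

34.2 mg/L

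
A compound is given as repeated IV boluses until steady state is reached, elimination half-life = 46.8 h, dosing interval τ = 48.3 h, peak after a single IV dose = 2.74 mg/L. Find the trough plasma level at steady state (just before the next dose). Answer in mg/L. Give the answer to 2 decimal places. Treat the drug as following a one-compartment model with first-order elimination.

2.62 mg/L

k = ln2 / t½ = 0.693147 / 46.8 = 0.01481 h⁻¹
e^(−kτ) = e^(−0.01481 × 48.3) = 0.4890
Accumulation ratio R = 1 / (1 − e^(−kτ)) = 1 / (1 − 0.4890) = 1.957
Steady-state trough = C₀ × R × e^(−kτ) = 2.74 × 1.957 × 0.4890 = 2.622 mg/L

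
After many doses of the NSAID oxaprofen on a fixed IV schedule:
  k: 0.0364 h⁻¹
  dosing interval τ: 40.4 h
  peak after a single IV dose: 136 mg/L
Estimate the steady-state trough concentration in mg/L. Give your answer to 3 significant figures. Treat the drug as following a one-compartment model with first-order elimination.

e^(−kτ) = e^(−0.03640 × 40.4) = 0.2298
Accumulation ratio R = 1 / (1 − e^(−kτ)) = 1 / (1 − 0.2298) = 1.298
Steady-state trough = C₀ × R × e^(−kτ) = 136 × 1.298 × 0.2298 = 40.57 mg/L

40.6 mg/L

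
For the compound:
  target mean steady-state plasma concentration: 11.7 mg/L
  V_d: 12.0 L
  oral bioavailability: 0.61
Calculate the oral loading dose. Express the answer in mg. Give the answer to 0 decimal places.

230 mg

LD = Css × Vd / F = 11.7 × 12.0 / 0.61 = 230.2 mg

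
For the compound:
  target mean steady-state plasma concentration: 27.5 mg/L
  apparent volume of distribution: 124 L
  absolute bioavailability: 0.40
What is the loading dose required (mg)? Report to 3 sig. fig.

LD = Css × Vd / F = 27.5 × 124 / 0.40 = 8525 mg

8530 mg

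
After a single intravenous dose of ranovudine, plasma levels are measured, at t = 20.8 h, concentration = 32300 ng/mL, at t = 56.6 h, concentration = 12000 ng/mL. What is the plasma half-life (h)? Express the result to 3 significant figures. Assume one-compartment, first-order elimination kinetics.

25.1 h

k = ln(C₁/C₂) / (t₂ − t₁) = ln(32300/12000) / (56.6 − 20.8)
  = 0.9902 / 35.80 = 0.02766 h⁻¹
t½ = ln2 / k = 0.693147 / 0.02766 = 25.06 h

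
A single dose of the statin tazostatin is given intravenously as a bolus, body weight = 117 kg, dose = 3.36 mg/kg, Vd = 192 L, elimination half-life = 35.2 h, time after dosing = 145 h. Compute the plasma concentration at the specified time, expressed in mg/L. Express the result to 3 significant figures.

0.118 mg/L

Total dose = 3.36 × 117 = 393.1 mg
C₀ = Dose / Vd = 393.1 / 192 = 2.047 mg/L
k = ln2 / t½ = 0.693147 / 35.2 = 0.01969 h⁻¹
C = C₀ · e^(−k·t) = 2.047 × e^(−0.01969 × 145)
  = 2.047 × 0.05755 = 0.1178 mg/L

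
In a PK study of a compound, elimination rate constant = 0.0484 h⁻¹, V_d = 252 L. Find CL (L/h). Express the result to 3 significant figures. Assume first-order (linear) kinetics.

12.2 L/h

CL = k × Vd = 0.0484 × 252 = 12.20 L/h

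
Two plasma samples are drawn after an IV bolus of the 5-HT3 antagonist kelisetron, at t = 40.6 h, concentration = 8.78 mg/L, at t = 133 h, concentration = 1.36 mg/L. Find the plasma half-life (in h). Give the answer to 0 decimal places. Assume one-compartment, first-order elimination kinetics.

34 h

k = ln(C₁/C₂) / (t₂ − t₁) = ln(8.78/1.36) / (133 − 40.6)
  = 1.865 / 92.40 = 0.02018 h⁻¹
t½ = ln2 / k = 0.693147 / 0.02018 = 34.35 h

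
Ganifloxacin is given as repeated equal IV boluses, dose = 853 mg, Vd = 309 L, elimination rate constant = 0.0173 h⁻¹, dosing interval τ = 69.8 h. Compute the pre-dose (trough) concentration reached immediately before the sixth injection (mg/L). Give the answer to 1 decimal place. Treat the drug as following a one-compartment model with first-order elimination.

1.2 mg/L

C₀ per dose = Dose / Vd = 853 / 309 = 2.761 mg/L
Fraction remaining after one interval: r = e^(−kτ) = e^(−0.01730 × 69.8) = 0.2989
Before dose 6, 5 doses have been given (aged 1τ, 2τ, 3τ, 4τ, 5τ).
C_trough = C₀ × (r + r² + … + r^5) = C₀ × r(1−r^5)/(1−r)
        = 2.761 × 0.2989 × (1 − 0.002386) / (1 − 0.2989) = 1.174 mg/L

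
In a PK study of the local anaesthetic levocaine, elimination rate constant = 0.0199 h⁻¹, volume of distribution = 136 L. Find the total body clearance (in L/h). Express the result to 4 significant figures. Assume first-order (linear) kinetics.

CL = k × Vd = 0.0199 × 136 = 2.706 L/h

2.706 L/h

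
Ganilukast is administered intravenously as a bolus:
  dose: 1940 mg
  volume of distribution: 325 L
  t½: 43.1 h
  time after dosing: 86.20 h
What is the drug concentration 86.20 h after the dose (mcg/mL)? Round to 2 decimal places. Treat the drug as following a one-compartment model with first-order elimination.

1.49 mcg/mL

C₀ = Dose / Vd = 1940 / 325 = 5.969 mg/L
k = ln2 / t½ = 0.693147 / 43.1 = 0.01608 h⁻¹
t / t½ = 86.20 / 43.1 = 2 half-lives
C = C₀ × (1/2)^2 = 5.969 × 0.2500 = 1.492 mg/L
(1.492 mg/L = 1.492 mcg/mL)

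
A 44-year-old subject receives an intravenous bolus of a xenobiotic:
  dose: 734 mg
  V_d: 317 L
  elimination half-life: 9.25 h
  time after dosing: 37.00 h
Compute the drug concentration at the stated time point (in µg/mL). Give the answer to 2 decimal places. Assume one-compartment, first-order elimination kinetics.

C₀ = Dose / Vd = 734.0 / 317 = 2.315 mg/L
k = ln2 / t½ = 0.693147 / 9.25 = 0.07493 h⁻¹
t / t½ = 37.00 / 9.25 = 4 half-lives
C = C₀ × (1/2)^4 = 2.315 × 0.06250 = 0.1447 mg/L
(0.1447 mg/L = 0.1447 µg/mL)

0.14 µg/mL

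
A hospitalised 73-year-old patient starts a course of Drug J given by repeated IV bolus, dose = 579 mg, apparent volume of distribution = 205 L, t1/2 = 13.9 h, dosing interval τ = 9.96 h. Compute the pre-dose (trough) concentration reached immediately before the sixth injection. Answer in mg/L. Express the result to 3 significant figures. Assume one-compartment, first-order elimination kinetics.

4.02 mg/L

C₀ per dose = Dose / Vd = 579 / 205 = 2.824 mg/L
k = ln2 / t½ = 0.693147 / 13.9 = 0.04987 h⁻¹
Fraction remaining after one interval: r = e^(−kτ) = e^(−0.04987 × 9.96) = 0.6085
Before dose 6, 5 doses have been given (aged 1τ, 2τ, 3τ, 4τ, 5τ).
C_trough = C₀ × (r + r² + … + r^5) = C₀ × r(1−r^5)/(1−r)
        = 2.824 × 0.6085 × (1 − 0.08343) / (1 − 0.6085) = 4.023 mg/L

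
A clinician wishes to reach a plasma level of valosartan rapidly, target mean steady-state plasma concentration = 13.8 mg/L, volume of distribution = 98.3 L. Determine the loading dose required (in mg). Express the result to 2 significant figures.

LD = Css × Vd = 13.8 × 98.3 = 1357 mg

1400 mg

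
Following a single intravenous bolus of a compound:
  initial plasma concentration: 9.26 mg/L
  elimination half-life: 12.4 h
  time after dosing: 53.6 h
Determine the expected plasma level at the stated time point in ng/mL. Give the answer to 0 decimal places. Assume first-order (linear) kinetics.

k = ln2 / t½ = 0.693147 / 12.4 = 0.05590 h⁻¹
C = C₀ · e^(−k·t) = 9.260 × e^(−0.05590 × 53.6)
  = 9.260 × 0.04997 = 0.4627 mg/L
Convert: 0.4627 mg/L × 1000 = 462.7 ng/mL

463 ng/mL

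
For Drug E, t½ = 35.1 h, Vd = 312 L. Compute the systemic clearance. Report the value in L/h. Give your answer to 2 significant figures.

6.2 L/h

k = ln2 / t½ = 0.693147 / 35.1 = 0.01975 h⁻¹
CL = k × Vd = 0.01975 × 312 = 6.162 L/h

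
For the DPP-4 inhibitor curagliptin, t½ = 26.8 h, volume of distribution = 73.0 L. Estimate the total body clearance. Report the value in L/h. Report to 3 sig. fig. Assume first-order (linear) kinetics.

1.89 L/h

k = ln2 / t½ = 0.693147 / 26.8 = 0.02586 h⁻¹
CL = k × Vd = 0.02586 × 73.0 = 1.888 L/h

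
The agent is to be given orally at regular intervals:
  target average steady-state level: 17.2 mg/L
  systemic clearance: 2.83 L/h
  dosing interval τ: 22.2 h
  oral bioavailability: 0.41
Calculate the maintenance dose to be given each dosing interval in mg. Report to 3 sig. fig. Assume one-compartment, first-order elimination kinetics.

At steady state, F × (Dose/τ) = Css × CL.
Dose = Css × CL × τ / F = 17.2 × 2.830 × 22.2 / 0.41 = 2636 mg

2640 mg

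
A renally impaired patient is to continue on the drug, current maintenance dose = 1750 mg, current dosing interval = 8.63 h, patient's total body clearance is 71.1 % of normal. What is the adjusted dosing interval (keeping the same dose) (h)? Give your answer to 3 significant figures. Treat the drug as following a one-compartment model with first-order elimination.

To keep the same average steady-state level, dosing rate must scale with clearance.
CL ratio = 71.1 / 100 = 0.7110
New interval (same dose) = 8.63 / 0.7110 = 12.14 h

12.1 h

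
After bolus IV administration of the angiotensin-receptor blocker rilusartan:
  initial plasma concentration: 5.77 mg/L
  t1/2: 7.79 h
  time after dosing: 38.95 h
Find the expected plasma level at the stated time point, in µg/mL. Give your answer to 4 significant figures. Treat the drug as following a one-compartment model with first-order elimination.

0.1803 µg/mL

k = ln2 / t½ = 0.693147 / 7.79 = 0.08898 h⁻¹
t / t½ = 38.95 / 7.79 = 5 half-lives
C = C₀ × (1/2)^5 = 5.770 × 0.03125 = 0.1803 mg/L
(0.1803 mg/L = 0.1803 µg/mL)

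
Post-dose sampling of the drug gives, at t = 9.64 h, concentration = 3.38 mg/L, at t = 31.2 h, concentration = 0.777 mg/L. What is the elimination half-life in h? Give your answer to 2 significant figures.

10 h

k = ln(C₁/C₂) / (t₂ − t₁) = ln(3.38/0.777) / (31.2 − 9.64)
  = 1.470 / 21.56 = 0.06818 h⁻¹
t½ = ln2 / k = 0.693147 / 0.06818 = 10.17 h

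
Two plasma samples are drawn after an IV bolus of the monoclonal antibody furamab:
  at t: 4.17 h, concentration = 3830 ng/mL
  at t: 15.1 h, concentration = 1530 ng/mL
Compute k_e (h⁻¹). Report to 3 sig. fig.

0.0840 h⁻¹

k = ln(C₁/C₂) / (t₂ − t₁) = ln(3830/1530) / (15.1 − 4.17)
  = 0.9176 / 10.93 = 0.08395 h⁻¹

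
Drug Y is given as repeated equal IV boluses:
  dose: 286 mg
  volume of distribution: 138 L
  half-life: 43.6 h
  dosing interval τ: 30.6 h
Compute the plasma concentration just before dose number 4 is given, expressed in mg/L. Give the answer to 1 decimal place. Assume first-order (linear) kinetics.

2.5 mg/L

C₀ per dose = Dose / Vd = 286 / 138 = 2.072 mg/L
k = ln2 / t½ = 0.693147 / 43.6 = 0.01590 h⁻¹
Fraction remaining after one interval: r = e^(−kτ) = e^(−0.01590 × 30.6) = 0.6147
Before dose 4, 3 doses have been given (aged 1τ, 2τ, 3τ).
C_trough = C₀ × (r + r² + … + r^3) = C₀ × r(1−r^3)/(1−r)
        = 2.072 × 0.6147 × (1 − 0.2323) / (1 − 0.6147) = 2.538 mg/L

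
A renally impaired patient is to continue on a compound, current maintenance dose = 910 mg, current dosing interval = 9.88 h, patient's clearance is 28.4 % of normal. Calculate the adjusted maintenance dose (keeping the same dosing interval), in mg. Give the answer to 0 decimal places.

To keep the same average steady-state level, dosing rate must scale with clearance.
CL ratio = 28.4 / 100 = 0.2840
New dose (same interval) = 910 × 0.2840 = 258.4 mg

258 mg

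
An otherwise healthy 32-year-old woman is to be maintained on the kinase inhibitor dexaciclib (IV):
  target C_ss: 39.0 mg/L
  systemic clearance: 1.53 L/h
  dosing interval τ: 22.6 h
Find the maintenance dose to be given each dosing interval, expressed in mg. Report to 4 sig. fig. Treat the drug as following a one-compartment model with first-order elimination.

1349 mg

At steady state, Dose/τ = Css × CL.
Dose = Css × CL × τ = 39.0 × 1.530 × 22.6 = 1349 mg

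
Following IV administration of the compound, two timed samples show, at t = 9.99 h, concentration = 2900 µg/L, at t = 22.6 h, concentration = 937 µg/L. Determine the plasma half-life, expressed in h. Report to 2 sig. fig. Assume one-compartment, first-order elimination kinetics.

7.7 h

k = ln(C₁/C₂) / (t₂ − t₁) = ln(2900/937) / (22.6 − 9.99)
  = 1.130 / 12.61 = 0.08961 h⁻¹
t½ = ln2 / k = 0.693147 / 0.08961 = 7.735 h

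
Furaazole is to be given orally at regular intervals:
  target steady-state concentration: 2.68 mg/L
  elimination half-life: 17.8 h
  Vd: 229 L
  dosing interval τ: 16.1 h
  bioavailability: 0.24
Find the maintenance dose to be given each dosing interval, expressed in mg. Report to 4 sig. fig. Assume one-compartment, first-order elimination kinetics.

1603 mg

k = ln2 / t½ = 0.693147 / 17.8 = 0.03894 h⁻¹
CL = k × Vd = 0.03894 × 229 = 8.917 L/h
At steady state, F × (Dose/τ) = Css × CL.
Dose = Css × CL × τ / F = 2.68 × 8.917 × 16.1 / 0.24 = 1603 mg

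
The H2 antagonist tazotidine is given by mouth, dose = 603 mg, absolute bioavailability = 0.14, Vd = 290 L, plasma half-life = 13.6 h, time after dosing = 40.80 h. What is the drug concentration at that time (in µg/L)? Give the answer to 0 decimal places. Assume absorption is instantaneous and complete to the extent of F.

36 µg/L

Amount reaching circulation = F × Dose = 0.14 × 603.0 = 84.42 mg
C₀ = F·Dose / Vd = 84.42 / 290 = 0.2911 mg/L
k = ln2 / t½ = 0.693147 / 13.6 = 0.05097 h⁻¹
t / t½ = 40.80 / 13.6 = 3 half-lives
C = C₀ × (1/2)^3 = 0.2911 × 0.1250 = 0.03639 mg/L
Convert: 0.03639 mg/L × 1000 = 36.39 µg/L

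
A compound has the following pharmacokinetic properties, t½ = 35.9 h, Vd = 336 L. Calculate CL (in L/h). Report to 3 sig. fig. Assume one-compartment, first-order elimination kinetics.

6.49 L/h

k = ln2 / t½ = 0.693147 / 35.9 = 0.01931 h⁻¹
CL = k × Vd = 0.01931 × 336 = 6.488 L/h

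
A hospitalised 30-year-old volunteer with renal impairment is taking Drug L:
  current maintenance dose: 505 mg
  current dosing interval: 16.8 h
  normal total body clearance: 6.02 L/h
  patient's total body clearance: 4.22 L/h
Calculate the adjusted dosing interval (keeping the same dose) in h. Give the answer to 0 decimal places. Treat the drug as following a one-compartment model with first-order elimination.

24 h

To keep the same average steady-state level, dosing rate must scale with clearance.
CL ratio = 4.22 / 6.02 = 0.7010
New interval (same dose) = 16.8 / 0.7010 = 23.97 h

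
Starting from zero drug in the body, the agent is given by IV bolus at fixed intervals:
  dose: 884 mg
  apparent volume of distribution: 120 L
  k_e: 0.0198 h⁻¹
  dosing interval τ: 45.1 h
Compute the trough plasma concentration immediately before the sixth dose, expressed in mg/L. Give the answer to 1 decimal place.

C₀ per dose = Dose / Vd = 884 / 120 = 7.367 mg/L
Fraction remaining after one interval: r = e^(−kτ) = e^(−0.01980 × 45.1) = 0.4094
Before dose 6, 5 doses have been given (aged 1τ, 2τ, 3τ, 4τ, 5τ).
C_trough = C₀ × (r + r² + … + r^5) = C₀ × r(1−r^5)/(1−r)
        = 7.367 × 0.4094 × (1 − 0.01150) / (1 − 0.4094) = 5.048 mg/L

5.0 mg/L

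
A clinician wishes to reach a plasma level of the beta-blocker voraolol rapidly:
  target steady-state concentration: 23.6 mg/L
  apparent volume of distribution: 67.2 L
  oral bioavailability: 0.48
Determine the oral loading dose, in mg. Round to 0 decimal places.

3304 mg

LD = Css × Vd / F = 23.6 × 67.2 / 0.48 = 3304 mg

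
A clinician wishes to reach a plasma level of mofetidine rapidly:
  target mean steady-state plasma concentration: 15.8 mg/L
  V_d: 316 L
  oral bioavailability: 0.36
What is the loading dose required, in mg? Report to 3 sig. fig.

LD = Css × Vd / F = 15.8 × 316 / 0.36 = 13870 mg

13900 mg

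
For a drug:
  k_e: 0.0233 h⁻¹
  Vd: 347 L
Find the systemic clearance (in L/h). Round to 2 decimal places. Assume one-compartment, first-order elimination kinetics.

CL = k × Vd = 0.0233 × 347 = 8.085 L/h

8.09 L/h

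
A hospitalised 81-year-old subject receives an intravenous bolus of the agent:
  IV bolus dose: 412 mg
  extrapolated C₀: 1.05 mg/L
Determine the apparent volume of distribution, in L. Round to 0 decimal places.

Vd = Dose / C₀ = 412.0 / 1.05 = 392.4 L

392 L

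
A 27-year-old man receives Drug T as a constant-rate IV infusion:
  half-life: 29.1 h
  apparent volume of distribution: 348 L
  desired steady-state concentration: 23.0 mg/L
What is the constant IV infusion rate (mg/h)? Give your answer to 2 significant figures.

k = ln2 / t½ = 0.693147 / 29.1 = 0.02382 h⁻¹
CL = k × Vd = 0.02382 × 348 = 8.289 L/h
At steady state, infusion rate R₀ = Css × CL = 23.0 × 8.289 = 190.6 mg/h

190 mg/h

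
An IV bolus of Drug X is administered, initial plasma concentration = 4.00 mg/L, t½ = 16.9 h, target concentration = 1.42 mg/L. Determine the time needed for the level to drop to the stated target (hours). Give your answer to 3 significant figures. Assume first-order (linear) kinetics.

25.3 h

k = ln2 / t½ = 0.693147 / 16.9 = 0.04101 h⁻¹
t = ln(C₀ / C) / k = ln(4.000 / 1.42) / 0.04101
  = ln(2.817) / 0.04101 = 1.036 / 0.04101 = 25.26 h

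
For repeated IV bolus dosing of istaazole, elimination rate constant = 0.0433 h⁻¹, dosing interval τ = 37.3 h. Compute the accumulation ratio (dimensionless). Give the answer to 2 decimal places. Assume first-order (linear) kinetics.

1.25

e^(−kτ) = e^(−0.04330 × 37.3) = 0.1989
Accumulation ratio R = 1 / (1 − e^(−kτ)) = 1 / (1 − 0.1989) = 1.248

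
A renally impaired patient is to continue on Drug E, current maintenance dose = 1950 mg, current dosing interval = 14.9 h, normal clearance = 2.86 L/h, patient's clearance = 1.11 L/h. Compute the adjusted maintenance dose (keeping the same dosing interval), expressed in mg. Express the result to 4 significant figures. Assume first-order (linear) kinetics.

To keep the same average steady-state level, dosing rate must scale with clearance.
CL ratio = 1.11 / 2.86 = 0.3881
New dose (same interval) = 1950 × 0.3881 = 756.8 mg

756.8 mg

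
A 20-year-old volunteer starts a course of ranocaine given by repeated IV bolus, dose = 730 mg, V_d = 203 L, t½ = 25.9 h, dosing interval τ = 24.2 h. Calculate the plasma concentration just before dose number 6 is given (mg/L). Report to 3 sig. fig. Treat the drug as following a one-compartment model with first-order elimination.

3.79 mg/L

C₀ per dose = Dose / Vd = 730 / 203 = 3.596 mg/L
k = ln2 / t½ = 0.693147 / 25.9 = 0.02676 h⁻¹
Fraction remaining after one interval: r = e^(−kτ) = e^(−0.02676 × 24.2) = 0.5233
Before dose 6, 5 doses have been given (aged 1τ, 2τ, 3τ, 4τ, 5τ).
C_trough = C₀ × (r + r² + … + r^5) = C₀ × r(1−r^5)/(1−r)
        = 3.596 × 0.5233 × (1 − 0.03924) / (1 − 0.5233) = 3.793 mg/L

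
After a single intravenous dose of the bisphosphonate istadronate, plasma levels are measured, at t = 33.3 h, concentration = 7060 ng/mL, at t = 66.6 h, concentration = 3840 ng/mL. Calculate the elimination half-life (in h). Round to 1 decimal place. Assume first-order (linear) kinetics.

k = ln(C₁/C₂) / (t₂ − t₁) = ln(7060/3840) / (66.6 − 33.3)
  = 0.6090 / 33.30 = 0.01829 h⁻¹
t½ = ln2 / k = 0.693147 / 0.01829 = 37.90 h

37.9 h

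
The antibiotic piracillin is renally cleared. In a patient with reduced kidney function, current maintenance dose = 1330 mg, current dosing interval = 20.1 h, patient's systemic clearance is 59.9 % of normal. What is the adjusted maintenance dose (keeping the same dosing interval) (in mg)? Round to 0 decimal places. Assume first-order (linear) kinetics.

To keep the same average steady-state level, dosing rate must scale with clearance.
CL ratio = 59.9 / 100 = 0.5990
New dose (same interval) = 1330 × 0.5990 = 796.7 mg

797 mg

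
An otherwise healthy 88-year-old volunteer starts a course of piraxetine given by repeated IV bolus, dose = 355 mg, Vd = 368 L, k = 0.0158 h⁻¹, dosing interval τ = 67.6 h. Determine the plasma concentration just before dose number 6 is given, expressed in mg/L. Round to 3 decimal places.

C₀ per dose = Dose / Vd = 355 / 368 = 0.9647 mg/L
Fraction remaining after one interval: r = e^(−kτ) = e^(−0.01580 × 67.6) = 0.3437
Before dose 6, 5 doses have been given (aged 1τ, 2τ, 3τ, 4τ, 5τ).
C_trough = C₀ × (r + r² + … + r^5) = C₀ × r(1−r^5)/(1−r)
        = 0.9647 × 0.3437 × (1 − 0.004796) / (1 − 0.3437) = 0.5028 mg/L

0.503 mg/L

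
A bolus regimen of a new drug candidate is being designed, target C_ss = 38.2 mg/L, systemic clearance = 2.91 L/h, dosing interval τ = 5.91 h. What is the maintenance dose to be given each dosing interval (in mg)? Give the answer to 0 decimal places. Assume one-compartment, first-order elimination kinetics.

At steady state, Dose/τ = Css × CL.
Dose = Css × CL × τ = 38.2 × 2.910 × 5.91 = 657.0 mg

657 mg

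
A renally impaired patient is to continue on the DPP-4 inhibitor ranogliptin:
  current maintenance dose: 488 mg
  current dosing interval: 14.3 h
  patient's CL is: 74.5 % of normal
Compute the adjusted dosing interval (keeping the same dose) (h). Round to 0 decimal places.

To keep the same average steady-state level, dosing rate must scale with clearance.
CL ratio = 74.5 / 100 = 0.7450
New interval (same dose) = 14.3 / 0.7450 = 19.19 h

19 h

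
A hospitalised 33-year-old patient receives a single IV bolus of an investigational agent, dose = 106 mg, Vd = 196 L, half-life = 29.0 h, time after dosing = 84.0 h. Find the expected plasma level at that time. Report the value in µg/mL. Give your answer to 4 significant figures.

C₀ = Dose / Vd = 106.0 / 196 = 0.5408 mg/L
k = ln2 / t½ = 0.693147 / 29.0 = 0.02390 h⁻¹
C = C₀ · e^(−k·t) = 0.5408 × e^(−0.02390 × 84.0)
  = 0.5408 × 0.1343 = 0.07263 mg/L
(0.07263 mg/L = 0.07263 µg/mL)

0.07263 µg/mL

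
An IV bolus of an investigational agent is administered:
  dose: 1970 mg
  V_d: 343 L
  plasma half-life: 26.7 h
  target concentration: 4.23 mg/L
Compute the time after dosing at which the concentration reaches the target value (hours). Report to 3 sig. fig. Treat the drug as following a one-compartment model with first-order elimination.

11.8 h

C₀ = Dose / Vd = 1970 / 343 = 5.743 mg/L
k = ln2 / t½ = 0.693147 / 26.7 = 0.02596 h⁻¹
t = ln(C₀ / C) / k = ln(5.743 / 4.23) / 0.02596
  = ln(1.358) / 0.02596 = 0.3060 / 0.02596 = 11.79 h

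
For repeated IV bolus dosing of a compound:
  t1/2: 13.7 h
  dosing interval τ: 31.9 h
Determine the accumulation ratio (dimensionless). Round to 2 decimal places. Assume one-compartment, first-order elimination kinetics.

1.25

k = ln2 / t½ = 0.693147 / 13.7 = 0.05059 h⁻¹
e^(−kτ) = e^(−0.05059 × 31.9) = 0.1991
Accumulation ratio R = 1 / (1 − e^(−kτ)) = 1 / (1 − 0.1991) = 1.249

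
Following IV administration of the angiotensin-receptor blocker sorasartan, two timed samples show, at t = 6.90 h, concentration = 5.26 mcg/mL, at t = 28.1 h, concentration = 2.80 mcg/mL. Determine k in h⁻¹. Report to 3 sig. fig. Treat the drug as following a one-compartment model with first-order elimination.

0.0297 h⁻¹

k = ln(C₁/C₂) / (t₂ − t₁) = ln(5.26/2.80) / (28.1 − 6.90)
  = 0.6305 / 21.20 = 0.02974 h⁻¹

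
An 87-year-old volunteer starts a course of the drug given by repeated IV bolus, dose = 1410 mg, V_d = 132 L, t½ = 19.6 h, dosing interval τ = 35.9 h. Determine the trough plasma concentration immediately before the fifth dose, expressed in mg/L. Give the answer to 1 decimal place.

4.1 mg/L

C₀ per dose = Dose / Vd = 1410 / 132 = 10.68 mg/L
k = ln2 / t½ = 0.693147 / 19.6 = 0.03536 h⁻¹
Fraction remaining after one interval: r = e^(−kτ) = e^(−0.03536 × 35.9) = 0.2810
Before dose 5, 4 doses have been given (aged 1τ, 2τ, 3τ, 4τ).
C_trough = C₀ × (r + r² + … + r^4) = C₀ × r(1−r^4)/(1−r)
        = 10.68 × 0.2810 × (1 − 0.006235) / (1 − 0.2810) = 4.148 mg/L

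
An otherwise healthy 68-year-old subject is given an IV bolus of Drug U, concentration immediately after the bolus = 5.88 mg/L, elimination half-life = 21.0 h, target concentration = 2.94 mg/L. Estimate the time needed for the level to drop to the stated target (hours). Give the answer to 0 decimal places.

21 h

k = ln2 / t½ = 0.693147 / 21.0 = 0.03301 h⁻¹
t = ln(C₀ / C) / k = ln(5.880 / 2.94) / 0.03301
  = ln(2.000) / 0.03301 = 0.6931 / 0.03301 = 21.00 h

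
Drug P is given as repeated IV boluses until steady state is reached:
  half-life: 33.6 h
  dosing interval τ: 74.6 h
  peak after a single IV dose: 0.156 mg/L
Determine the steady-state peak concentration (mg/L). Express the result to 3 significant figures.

k = ln2 / t½ = 0.693147 / 33.6 = 0.02063 h⁻¹
e^(−kτ) = e^(−0.02063 × 74.6) = 0.2146
Accumulation ratio R = 1 / (1 − e^(−kτ)) = 1 / (1 − 0.2146) = 1.273
Steady-state peak = C₀ × R = 0.156 × 1.273 = 0.1986 mg/L

0.199 mg/L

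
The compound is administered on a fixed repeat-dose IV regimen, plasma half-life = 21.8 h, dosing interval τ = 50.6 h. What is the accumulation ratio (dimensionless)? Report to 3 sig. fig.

k = ln2 / t½ = 0.693147 / 21.8 = 0.03180 h⁻¹
e^(−kτ) = e^(−0.03180 × 50.6) = 0.2001
Accumulation ratio R = 1 / (1 − e^(−kτ)) = 1 / (1 − 0.2001) = 1.250

1.25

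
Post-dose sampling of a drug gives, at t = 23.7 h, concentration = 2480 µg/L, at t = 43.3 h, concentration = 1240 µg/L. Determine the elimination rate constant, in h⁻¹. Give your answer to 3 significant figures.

k = ln(C₁/C₂) / (t₂ − t₁) = ln(2480/1240) / (43.3 − 23.7)
  = 0.6931 / 19.60 = 0.03536 h⁻¹

0.0354 h⁻¹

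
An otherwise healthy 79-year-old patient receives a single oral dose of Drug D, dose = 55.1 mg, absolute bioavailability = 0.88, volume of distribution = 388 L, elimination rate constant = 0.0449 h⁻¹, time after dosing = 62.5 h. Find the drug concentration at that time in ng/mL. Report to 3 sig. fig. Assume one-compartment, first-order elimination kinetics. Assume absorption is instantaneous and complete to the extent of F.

Amount reaching circulation = F × Dose = 0.88 × 55.10 = 48.49 mg
C₀ = F·Dose / Vd = 48.49 / 388 = 0.1250 mg/L
C = C₀ · e^(−k·t) = 0.1250 × e^(−0.04490 × 62.5)
  = 0.1250 × 0.06043 = 0.007554 mg/L
Convert: 0.007554 mg/L × 1000 = 7.554 ng/mL

7.55 ng/mL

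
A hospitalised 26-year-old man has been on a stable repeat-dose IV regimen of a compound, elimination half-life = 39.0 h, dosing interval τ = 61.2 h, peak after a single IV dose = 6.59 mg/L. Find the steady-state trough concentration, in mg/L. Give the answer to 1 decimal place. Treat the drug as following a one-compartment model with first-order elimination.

3.3 mg/L

k = ln2 / t½ = 0.693147 / 39.0 = 0.01777 h⁻¹
e^(−kτ) = e^(−0.01777 × 61.2) = 0.3370
Accumulation ratio R = 1 / (1 − e^(−kτ)) = 1 / (1 − 0.3370) = 1.508
Steady-state trough = C₀ × R × e^(−kτ) = 6.59 × 1.508 × 0.3370 = 3.349 mg/L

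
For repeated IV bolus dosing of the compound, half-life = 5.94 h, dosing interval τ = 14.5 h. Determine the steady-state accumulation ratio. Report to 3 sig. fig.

k = ln2 / t½ = 0.693147 / 5.94 = 0.1167 h⁻¹
e^(−kτ) = e^(−0.1167 × 14.5) = 0.1841
Accumulation ratio R = 1 / (1 − e^(−kτ)) = 1 / (1 − 0.1841) = 1.226

1.23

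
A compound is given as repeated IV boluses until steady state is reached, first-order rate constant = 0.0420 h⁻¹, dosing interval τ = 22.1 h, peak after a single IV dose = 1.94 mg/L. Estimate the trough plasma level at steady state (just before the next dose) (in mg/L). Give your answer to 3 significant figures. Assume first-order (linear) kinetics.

e^(−kτ) = e^(−0.04200 × 22.1) = 0.3953
Accumulation ratio R = 1 / (1 − e^(−kτ)) = 1 / (1 − 0.3953) = 1.654
Steady-state trough = C₀ × R × e^(−kτ) = 1.94 × 1.654 × 0.3953 = 1.268 mg/L

1.27 mg/L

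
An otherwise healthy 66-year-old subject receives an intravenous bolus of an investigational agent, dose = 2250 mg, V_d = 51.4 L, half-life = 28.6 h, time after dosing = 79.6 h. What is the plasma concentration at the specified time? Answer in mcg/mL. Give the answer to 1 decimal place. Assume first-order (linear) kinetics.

6.4 mcg/mL

C₀ = Dose / Vd = 2250 / 51.4 = 43.77 mg/L
k = ln2 / t½ = 0.693147 / 28.6 = 0.02424 h⁻¹
C = C₀ · e^(−k·t) = 43.77 × e^(−0.02424 × 79.6)
  = 43.77 × 0.1452 = 6.355 mg/L
(6.355 mg/L = 6.355 mcg/mL)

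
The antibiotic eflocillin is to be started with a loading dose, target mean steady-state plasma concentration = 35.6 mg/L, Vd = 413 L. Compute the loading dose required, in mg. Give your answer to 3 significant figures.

14700 mg

LD = Css × Vd = 35.6 × 413 = 14700 mg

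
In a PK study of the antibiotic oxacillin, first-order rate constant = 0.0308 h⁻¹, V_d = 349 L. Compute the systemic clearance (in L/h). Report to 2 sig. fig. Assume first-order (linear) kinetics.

11 L/h

CL = k × Vd = 0.0308 × 349 = 10.75 L/h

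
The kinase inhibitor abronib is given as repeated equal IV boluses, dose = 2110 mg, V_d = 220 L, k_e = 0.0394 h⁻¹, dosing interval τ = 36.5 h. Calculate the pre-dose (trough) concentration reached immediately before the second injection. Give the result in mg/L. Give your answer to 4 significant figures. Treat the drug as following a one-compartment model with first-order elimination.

2.277 mg/L

C₀ per dose = Dose / Vd = 2110 / 220 = 9.591 mg/L
Fraction remaining after one interval: r = e^(−kτ) = e^(−0.03940 × 36.5) = 0.2374
Before dose 2, 1 dose has been given (aged 1τ).
C_trough = C₀ × r = 9.591 × 0.2374 = 2.277 mg/L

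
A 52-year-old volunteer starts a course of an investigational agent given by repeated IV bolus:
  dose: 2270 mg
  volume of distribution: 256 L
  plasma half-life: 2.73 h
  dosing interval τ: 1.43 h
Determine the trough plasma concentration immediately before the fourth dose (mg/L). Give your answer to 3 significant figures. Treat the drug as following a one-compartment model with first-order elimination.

13.4 mg/L

C₀ per dose = Dose / Vd = 2270 / 256 = 8.867 mg/L
k = ln2 / t½ = 0.693147 / 2.73 = 0.2539 h⁻¹
Fraction remaining after one interval: r = e^(−kτ) = e^(−0.2539 × 1.43) = 0.6955
Before dose 4, 3 doses have been given (aged 1τ, 2τ, 3τ).
C_trough = C₀ × (r + r² + … + r^3) = C₀ × r(1−r^3)/(1−r)
        = 8.867 × 0.6955 × (1 − 0.3364) / (1 − 0.6955) = 13.44 mg/L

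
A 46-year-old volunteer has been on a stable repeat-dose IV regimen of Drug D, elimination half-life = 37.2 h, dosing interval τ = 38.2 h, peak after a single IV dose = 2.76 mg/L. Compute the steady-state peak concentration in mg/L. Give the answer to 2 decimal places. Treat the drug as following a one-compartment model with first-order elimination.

5.42 mg/L

k = ln2 / t½ = 0.693147 / 37.2 = 0.01863 h⁻¹
e^(−kτ) = e^(−0.01863 × 38.2) = 0.4908
Accumulation ratio R = 1 / (1 − e^(−kτ)) = 1 / (1 − 0.4908) = 1.964
Steady-state peak = C₀ × R = 2.76 × 1.964 = 5.421 mg/L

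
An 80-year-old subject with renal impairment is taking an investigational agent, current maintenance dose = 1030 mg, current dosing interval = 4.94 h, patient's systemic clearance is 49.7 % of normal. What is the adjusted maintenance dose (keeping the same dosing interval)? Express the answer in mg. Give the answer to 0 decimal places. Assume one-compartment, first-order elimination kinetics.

512 mg

To keep the same average steady-state level, dosing rate must scale with clearance.
CL ratio = 49.7 / 100 = 0.4970
New dose (same interval) = 1030 × 0.4970 = 511.9 mg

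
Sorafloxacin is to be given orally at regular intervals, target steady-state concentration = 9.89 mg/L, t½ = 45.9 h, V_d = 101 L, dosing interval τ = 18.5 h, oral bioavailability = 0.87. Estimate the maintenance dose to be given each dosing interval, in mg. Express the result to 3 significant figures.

321 mg

k = ln2 / t½ = 0.693147 / 45.9 = 0.01510 h⁻¹
CL = k × Vd = 0.01510 × 101 = 1.525 L/h
At steady state, F × (Dose/τ) = Css × CL.
Dose = Css × CL × τ / F = 9.89 × 1.525 × 18.5 / 0.87 = 320.7 mg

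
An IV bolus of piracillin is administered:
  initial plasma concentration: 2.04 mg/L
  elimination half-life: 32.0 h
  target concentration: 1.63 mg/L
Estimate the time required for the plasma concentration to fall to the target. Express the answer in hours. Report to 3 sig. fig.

k = ln2 / t½ = 0.693147 / 32.0 = 0.02166 h⁻¹
t = ln(C₀ / C) / k = ln(2.040 / 1.63) / 0.02166
  = ln(1.252) / 0.02166 = 0.2247 / 0.02166 = 10.37 h

10.4 h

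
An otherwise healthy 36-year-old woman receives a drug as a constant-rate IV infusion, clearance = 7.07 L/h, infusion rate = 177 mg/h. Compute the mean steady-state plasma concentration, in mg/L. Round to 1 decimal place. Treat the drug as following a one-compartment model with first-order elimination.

At steady state Css = R₀ / CL = 177 / 7.070 = 25.04 mg/L

25.0 mg/L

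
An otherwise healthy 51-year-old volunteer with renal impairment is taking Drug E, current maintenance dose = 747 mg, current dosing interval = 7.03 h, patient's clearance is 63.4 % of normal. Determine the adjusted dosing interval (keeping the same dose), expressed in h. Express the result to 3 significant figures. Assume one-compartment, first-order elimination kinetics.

11.1 h

To keep the same average steady-state level, dosing rate must scale with clearance.
CL ratio = 63.4 / 100 = 0.6340
New interval (same dose) = 7.03 / 0.6340 = 11.09 h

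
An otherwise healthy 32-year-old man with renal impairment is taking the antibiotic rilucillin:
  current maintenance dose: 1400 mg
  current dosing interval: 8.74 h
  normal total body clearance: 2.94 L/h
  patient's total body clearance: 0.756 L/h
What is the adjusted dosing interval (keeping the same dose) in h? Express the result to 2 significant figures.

To keep the same average steady-state level, dosing rate must scale with clearance.
CL ratio = 0.756 / 2.94 = 0.2571
New interval (same dose) = 8.74 / 0.2571 = 33.99 h

34 h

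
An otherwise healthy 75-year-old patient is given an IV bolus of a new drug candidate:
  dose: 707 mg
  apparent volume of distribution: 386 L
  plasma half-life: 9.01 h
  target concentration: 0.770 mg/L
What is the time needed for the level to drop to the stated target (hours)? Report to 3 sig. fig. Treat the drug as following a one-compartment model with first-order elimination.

C₀ = Dose / Vd = 707.0 / 386 = 1.832 mg/L
k = ln2 / t½ = 0.693147 / 9.01 = 0.07693 h⁻¹
t = ln(C₀ / C) / k = ln(1.832 / 0.770) / 0.07693
  = ln(2.379) / 0.07693 = 0.8667 / 0.07693 = 11.27 h

11.3 h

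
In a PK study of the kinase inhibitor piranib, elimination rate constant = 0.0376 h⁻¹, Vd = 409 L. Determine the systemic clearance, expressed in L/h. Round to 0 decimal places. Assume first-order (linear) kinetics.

15 L/h

CL = k × Vd = 0.0376 × 409 = 15.38 L/h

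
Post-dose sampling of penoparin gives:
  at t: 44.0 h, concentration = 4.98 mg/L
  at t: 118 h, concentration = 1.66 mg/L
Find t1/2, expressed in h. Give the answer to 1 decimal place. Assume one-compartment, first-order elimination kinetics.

46.7 h

k = ln(C₁/C₂) / (t₂ − t₁) = ln(4.98/1.66) / (118 − 44.0)
  = 1.099 / 74.00 = 0.01485 h⁻¹
t½ = ln2 / k = 0.693147 / 0.01485 = 46.68 h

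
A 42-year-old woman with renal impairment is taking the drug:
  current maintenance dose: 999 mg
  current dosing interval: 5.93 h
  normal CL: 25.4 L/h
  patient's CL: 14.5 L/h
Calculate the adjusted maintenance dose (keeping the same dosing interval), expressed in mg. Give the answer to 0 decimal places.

To keep the same average steady-state level, dosing rate must scale with clearance.
CL ratio = 14.5 / 25.4 = 0.5709
New dose (same interval) = 999 × 0.5709 = 570.3 mg

570 mg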